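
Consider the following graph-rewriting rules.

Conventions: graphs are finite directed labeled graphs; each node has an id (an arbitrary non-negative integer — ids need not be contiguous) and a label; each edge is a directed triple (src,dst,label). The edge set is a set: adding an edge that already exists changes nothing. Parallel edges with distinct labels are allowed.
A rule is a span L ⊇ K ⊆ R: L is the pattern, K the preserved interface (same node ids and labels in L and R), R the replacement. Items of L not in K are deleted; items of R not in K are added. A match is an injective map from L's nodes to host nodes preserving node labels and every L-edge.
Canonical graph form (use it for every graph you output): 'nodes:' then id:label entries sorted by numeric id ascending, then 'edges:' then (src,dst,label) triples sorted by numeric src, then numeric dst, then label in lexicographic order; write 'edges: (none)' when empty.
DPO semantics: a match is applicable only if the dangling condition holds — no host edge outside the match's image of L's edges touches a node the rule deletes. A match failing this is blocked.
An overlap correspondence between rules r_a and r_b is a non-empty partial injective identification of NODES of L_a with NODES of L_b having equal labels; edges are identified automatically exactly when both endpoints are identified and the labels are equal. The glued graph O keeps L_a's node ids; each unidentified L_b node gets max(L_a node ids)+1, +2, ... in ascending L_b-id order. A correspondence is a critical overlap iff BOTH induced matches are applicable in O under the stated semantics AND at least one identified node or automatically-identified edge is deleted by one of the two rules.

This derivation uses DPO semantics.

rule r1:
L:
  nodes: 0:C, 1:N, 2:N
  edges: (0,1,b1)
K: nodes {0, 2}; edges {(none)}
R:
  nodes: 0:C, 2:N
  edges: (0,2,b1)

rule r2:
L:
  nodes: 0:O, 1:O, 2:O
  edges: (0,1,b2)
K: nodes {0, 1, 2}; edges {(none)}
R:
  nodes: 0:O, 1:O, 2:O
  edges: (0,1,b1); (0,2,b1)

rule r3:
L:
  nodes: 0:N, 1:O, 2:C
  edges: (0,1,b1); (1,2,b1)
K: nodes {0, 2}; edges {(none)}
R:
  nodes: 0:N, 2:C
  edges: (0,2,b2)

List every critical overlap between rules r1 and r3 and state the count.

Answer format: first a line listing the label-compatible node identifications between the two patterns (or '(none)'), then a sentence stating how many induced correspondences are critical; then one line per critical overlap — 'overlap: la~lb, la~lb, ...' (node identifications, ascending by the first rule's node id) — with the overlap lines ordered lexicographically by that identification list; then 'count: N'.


label-compatible node identifications between L(r1) and L(r3): 0~2, 1~0, 2~0
0 of the induced correspondences are critical overlaps of r1 and r3.
count: 0


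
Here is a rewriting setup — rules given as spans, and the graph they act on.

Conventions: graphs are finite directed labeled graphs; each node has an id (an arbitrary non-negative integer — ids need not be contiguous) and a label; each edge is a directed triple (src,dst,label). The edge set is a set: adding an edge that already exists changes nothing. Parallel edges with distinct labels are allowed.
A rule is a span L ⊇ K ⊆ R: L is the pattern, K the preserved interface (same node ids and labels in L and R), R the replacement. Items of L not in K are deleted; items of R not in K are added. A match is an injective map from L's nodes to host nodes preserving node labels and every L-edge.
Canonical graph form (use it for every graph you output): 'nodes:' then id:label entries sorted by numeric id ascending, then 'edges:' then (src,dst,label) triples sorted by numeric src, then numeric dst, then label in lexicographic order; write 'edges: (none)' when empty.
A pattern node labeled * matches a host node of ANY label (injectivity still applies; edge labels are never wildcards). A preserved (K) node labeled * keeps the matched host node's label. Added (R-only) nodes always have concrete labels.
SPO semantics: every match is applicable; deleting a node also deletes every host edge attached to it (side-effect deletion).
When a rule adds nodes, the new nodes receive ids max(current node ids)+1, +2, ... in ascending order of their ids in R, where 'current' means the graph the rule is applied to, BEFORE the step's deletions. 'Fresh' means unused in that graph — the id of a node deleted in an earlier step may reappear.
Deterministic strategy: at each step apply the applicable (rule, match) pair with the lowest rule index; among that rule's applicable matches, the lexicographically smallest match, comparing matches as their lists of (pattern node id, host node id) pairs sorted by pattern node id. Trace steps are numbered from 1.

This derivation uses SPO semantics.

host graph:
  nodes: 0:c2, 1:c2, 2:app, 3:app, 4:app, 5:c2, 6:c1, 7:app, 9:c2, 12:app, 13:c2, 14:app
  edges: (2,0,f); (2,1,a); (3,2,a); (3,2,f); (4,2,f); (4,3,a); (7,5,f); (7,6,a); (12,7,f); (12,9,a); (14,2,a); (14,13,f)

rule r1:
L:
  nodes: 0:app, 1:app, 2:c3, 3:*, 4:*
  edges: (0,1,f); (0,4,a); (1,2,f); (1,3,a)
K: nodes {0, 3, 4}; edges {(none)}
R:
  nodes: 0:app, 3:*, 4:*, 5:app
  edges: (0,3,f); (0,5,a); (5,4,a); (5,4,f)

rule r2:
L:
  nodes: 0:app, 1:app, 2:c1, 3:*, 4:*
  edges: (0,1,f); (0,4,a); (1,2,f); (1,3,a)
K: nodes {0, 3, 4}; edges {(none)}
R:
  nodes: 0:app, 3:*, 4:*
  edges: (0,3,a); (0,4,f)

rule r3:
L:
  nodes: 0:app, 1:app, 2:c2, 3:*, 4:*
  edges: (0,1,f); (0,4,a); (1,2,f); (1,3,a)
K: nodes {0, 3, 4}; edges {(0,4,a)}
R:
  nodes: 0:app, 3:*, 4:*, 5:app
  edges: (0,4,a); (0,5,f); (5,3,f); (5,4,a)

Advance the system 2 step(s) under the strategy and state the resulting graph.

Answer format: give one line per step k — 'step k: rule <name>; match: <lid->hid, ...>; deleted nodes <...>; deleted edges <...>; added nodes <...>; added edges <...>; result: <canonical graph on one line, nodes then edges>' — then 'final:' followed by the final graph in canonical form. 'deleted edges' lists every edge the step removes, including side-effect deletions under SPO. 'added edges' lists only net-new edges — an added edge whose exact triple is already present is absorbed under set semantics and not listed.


step 1: rule r3; match: 0->4, 1->2, 2->0, 3->1, 4->3; deleted nodes 0, 2; deleted edges (2,0,f); (2,1,a); (3,2,a); (3,2,f); (4,2,f); (14,2,a); added nodes 15; added edges (4,15,f); (15,1,f); (15,3,a); result: nodes: 1:c2, 3:app, 4:app, 5:c2, 6:c1, 7:app, 9:c2, 12:app, 13:c2, 14:app, 15:app edges: (4,3,a); (4,15,f); (7,5,f); (7,6,a); (12,7,f); (12,9,a); (14,13,f); (15,1,f); (15,3,a)
step 2: rule r3; match: 0->12, 1->7, 2->5, 3->6, 4->9; deleted nodes 5, 7; deleted edges (7,5,f); (7,6,a); (12,7,f); added nodes 16; added edges (12,16,f); (16,6,f); (16,9,a); result: nodes: 1:c2, 3:app, 4:app, 6:c1, 9:c2, 12:app, 13:c2, 14:app, 15:app, 16:app edges: (4,3,a); (4,15,f); (12,9,a); (12,16,f); (14,13,f); (15,1,f); (15,3,a); (16,6,f); (16,9,a)
final:
nodes: 1:c2, 3:app, 4:app, 6:c1, 9:c2, 12:app, 13:c2, 14:app, 15:app, 16:app
edges: (4,3,a); (4,15,f); (12,9,a); (12,16,f); (14,13,f); (15,1,f); (15,3,a); (16,6,f); (16,9,a)


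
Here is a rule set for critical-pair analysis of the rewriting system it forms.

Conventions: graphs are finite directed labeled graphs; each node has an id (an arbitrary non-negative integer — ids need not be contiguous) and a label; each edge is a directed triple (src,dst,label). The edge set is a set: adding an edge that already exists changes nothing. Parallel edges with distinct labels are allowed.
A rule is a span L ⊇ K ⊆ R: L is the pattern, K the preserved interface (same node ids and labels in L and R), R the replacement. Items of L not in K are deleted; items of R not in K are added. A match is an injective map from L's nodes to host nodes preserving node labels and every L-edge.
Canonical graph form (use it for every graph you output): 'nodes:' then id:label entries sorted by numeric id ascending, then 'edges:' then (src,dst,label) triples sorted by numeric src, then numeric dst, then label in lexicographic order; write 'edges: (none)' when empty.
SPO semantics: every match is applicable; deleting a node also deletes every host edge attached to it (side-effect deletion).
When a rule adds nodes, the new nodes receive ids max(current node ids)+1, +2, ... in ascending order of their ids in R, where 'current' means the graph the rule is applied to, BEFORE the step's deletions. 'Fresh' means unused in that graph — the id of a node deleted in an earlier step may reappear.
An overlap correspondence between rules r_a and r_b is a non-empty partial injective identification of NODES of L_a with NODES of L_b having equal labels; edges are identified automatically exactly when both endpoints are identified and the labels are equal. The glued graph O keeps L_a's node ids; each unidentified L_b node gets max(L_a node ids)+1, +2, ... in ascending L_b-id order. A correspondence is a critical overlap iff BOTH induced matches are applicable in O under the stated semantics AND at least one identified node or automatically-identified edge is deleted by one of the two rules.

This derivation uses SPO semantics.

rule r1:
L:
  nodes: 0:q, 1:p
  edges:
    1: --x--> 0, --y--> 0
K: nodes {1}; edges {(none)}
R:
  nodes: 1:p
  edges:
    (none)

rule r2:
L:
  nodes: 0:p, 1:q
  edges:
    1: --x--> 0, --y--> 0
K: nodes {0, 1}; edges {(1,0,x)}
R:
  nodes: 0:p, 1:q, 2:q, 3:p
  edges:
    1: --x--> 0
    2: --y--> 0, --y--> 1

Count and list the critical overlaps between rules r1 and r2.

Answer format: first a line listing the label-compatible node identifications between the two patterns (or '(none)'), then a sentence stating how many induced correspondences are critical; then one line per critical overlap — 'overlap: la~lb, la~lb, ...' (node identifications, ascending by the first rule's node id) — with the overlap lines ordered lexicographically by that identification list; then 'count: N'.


label-compatible node identifications between L(r1) and L(r2): 0~1, 1~0
2 of the induced correspondences are critical overlaps of r1 and r2.
overlap: 0~1
overlap: 0~1, 1~0
count: 2


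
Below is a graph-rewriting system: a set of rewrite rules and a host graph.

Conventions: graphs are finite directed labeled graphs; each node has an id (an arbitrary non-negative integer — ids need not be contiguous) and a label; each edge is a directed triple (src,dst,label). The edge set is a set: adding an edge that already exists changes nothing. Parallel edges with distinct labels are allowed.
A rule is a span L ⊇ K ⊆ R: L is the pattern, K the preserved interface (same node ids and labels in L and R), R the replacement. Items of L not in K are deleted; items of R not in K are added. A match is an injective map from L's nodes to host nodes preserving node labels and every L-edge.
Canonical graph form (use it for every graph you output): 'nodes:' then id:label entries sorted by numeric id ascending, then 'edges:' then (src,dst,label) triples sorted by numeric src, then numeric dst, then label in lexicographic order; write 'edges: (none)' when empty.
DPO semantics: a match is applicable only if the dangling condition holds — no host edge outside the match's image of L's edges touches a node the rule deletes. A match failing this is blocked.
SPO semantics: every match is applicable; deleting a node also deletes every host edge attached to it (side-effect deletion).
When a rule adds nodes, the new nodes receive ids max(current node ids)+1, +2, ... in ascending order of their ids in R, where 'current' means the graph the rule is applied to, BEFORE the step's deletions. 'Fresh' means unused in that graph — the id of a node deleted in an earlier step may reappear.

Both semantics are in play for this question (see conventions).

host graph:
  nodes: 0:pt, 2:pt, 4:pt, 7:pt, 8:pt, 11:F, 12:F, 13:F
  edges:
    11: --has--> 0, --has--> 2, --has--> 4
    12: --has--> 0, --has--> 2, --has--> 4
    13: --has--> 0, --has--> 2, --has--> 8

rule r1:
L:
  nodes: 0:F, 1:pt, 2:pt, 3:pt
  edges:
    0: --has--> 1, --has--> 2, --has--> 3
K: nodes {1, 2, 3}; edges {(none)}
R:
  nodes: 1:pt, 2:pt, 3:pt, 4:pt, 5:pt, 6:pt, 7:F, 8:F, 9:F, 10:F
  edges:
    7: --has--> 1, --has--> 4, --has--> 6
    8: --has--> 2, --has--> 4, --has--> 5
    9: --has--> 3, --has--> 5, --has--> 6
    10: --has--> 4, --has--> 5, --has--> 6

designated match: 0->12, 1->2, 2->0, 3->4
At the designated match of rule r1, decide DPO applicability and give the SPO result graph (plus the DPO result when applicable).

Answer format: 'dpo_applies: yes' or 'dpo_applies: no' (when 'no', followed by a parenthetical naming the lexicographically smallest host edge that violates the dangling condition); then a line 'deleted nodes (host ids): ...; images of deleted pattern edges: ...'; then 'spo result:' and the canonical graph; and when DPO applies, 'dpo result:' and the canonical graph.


dpo_applies: yes
deleted nodes (host ids): 12; images of deleted pattern edges: (12,0,has); (12,2,has); (12,4,has)
spo result:
nodes: 0:pt, 2:pt, 4:pt, 7:pt, 8:pt, 11:F, 13:F, 14:pt, 15:pt, 16:pt, 17:F, 18:F, 19:F, 20:F
edges: (11,0,has); (11,2,has); (11,4,has); (13,0,has); (13,2,has); (13,8,has); (17,2,has); (17,14,has); (17,16,has); (18,0,has); (18,14,has); (18,15,has); (19,4,has); (19,15,has); (19,16,has); (20,14,has); (20,15,has); (20,16,has)
dpo result:
nodes: 0:pt, 2:pt, 4:pt, 7:pt, 8:pt, 11:F, 13:F, 14:pt, 15:pt, 16:pt, 17:F, 18:F, 19:F, 20:F
edges: (11,0,has); (11,2,has); (11,4,has); (13,0,has); (13,2,has); (13,8,has); (17,2,has); (17,14,has); (17,16,has); (18,0,has); (18,14,has); (18,15,has); (19,4,has); (19,15,has); (19,16,has); (20,14,has); (20,15,has); (20,16,has)


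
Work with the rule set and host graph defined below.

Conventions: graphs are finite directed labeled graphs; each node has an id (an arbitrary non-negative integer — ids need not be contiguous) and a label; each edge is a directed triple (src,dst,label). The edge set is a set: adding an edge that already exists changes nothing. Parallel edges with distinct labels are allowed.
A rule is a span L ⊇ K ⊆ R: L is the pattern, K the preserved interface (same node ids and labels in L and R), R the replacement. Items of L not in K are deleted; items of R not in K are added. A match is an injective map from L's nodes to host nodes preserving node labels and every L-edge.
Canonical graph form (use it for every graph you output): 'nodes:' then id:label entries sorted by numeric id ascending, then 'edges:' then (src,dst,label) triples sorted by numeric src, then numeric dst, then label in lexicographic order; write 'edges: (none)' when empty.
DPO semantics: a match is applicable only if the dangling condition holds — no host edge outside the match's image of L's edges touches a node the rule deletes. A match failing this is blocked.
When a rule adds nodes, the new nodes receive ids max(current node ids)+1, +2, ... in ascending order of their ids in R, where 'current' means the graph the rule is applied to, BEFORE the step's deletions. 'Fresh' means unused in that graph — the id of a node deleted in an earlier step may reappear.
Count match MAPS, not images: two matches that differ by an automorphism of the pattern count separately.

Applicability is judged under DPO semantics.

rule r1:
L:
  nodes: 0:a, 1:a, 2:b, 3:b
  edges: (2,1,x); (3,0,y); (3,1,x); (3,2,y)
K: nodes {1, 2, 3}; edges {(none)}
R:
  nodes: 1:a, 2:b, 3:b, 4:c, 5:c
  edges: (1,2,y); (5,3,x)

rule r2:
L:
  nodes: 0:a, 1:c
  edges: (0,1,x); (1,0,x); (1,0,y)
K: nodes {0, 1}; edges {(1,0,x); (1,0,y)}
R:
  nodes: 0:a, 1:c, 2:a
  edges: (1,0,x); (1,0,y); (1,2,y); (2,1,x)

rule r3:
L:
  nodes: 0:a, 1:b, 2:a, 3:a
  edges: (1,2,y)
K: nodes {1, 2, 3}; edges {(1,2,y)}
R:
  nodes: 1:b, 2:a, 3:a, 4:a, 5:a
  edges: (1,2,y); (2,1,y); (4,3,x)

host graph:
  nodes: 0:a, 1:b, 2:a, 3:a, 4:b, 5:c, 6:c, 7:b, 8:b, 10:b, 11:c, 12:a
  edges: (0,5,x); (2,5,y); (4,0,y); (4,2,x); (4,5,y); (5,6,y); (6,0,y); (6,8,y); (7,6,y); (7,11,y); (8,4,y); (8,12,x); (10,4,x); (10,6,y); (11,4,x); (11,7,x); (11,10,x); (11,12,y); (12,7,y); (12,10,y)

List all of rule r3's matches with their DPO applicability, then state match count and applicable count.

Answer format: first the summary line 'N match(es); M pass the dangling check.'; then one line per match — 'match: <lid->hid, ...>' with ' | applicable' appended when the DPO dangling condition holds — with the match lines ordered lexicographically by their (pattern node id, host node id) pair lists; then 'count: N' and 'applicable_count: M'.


6 match(es); 2 pass the dangling check.
match: 0->2, 1->4, 2->0, 3->3
match: 0->2, 1->4, 2->0, 3->12
match: 0->3, 1->4, 2->0, 3->2 | applicable
match: 0->3, 1->4, 2->0, 3->12 | applicable
match: 0->12, 1->4, 2->0, 3->2
match: 0->12, 1->4, 2->0, 3->3
count: 6
applicable_count: 2


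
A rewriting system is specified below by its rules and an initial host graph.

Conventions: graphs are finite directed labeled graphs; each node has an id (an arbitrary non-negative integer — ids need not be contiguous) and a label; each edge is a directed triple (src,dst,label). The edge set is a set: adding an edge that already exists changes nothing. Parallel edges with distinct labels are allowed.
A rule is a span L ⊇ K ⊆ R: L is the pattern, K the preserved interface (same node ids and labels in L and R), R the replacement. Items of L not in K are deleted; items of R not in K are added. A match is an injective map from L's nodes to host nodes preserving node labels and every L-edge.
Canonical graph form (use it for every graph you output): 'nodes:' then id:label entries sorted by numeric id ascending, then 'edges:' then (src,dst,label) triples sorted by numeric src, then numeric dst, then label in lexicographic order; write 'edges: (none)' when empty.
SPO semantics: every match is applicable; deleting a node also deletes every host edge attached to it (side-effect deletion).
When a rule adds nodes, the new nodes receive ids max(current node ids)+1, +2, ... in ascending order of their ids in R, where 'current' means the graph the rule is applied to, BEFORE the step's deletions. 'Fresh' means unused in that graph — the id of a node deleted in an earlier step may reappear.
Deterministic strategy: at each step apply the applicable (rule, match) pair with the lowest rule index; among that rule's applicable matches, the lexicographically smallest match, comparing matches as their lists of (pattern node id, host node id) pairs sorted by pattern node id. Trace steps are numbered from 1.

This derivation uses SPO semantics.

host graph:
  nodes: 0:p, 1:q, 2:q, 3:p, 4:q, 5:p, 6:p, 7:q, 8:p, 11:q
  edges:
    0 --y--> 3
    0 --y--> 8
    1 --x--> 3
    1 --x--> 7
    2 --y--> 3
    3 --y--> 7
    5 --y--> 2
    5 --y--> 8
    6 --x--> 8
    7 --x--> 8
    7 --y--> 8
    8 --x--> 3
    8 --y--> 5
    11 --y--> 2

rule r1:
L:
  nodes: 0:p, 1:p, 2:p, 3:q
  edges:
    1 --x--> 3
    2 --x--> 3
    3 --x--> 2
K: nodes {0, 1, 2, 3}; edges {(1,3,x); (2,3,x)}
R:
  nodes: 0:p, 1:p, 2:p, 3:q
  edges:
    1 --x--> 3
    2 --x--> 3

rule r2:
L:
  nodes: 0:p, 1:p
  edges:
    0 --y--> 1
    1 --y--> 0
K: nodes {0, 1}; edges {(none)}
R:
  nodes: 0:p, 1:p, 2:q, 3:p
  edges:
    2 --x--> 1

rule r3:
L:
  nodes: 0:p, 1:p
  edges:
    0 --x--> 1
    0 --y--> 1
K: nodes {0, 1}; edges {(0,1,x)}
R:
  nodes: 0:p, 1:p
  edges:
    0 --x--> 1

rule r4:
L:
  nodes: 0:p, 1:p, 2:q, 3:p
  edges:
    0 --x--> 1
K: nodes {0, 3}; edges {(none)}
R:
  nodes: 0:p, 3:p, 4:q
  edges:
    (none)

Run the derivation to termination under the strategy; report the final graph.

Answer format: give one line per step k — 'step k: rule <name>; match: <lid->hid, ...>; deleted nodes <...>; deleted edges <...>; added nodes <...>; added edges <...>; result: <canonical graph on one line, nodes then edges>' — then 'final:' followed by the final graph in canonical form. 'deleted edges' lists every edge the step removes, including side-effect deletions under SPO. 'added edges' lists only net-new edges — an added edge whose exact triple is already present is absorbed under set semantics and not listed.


step 1: rule r2; match: 0->5, 1->8; deleted nodes (none); deleted edges (5,8,y); (8,5,y); added nodes 12, 13; added edges (12,8,x); result: nodes: 0:p, 1:q, 2:q, 3:p, 4:q, 5:p, 6:p, 7:q, 8:p, 11:q, 12:q, 13:p edges: (0,3,y); (0,8,y); (1,3,x); (1,7,x); (2,3,y); (3,7,y); (5,2,y); (6,8,x); (7,8,x); (7,8,y); (8,3,x); (11,2,y); (12,8,x)
step 2: rule r4; match: 0->6, 1->8, 2->1, 3->0; deleted nodes 1, 8; deleted edges (0,8,y); (1,3,x); (1,7,x); (6,8,x); (7,8,x); (7,8,y); (8,3,x); (12,8,x); added nodes 14; added edges (none); result: nodes: 0:p, 2:q, 3:p, 4:q, 5:p, 6:p, 7:q, 11:q, 12:q, 13:p, 14:q edges: (0,3,y); (2,3,y); (3,7,y); (5,2,y); (11,2,y)
final:
nodes: 0:p, 2:q, 3:p, 4:q, 5:p, 6:p, 7:q, 11:q, 12:q, 13:p, 14:q
edges: (0,3,y); (2,3,y); (3,7,y); (5,2,y); (11,2,y)


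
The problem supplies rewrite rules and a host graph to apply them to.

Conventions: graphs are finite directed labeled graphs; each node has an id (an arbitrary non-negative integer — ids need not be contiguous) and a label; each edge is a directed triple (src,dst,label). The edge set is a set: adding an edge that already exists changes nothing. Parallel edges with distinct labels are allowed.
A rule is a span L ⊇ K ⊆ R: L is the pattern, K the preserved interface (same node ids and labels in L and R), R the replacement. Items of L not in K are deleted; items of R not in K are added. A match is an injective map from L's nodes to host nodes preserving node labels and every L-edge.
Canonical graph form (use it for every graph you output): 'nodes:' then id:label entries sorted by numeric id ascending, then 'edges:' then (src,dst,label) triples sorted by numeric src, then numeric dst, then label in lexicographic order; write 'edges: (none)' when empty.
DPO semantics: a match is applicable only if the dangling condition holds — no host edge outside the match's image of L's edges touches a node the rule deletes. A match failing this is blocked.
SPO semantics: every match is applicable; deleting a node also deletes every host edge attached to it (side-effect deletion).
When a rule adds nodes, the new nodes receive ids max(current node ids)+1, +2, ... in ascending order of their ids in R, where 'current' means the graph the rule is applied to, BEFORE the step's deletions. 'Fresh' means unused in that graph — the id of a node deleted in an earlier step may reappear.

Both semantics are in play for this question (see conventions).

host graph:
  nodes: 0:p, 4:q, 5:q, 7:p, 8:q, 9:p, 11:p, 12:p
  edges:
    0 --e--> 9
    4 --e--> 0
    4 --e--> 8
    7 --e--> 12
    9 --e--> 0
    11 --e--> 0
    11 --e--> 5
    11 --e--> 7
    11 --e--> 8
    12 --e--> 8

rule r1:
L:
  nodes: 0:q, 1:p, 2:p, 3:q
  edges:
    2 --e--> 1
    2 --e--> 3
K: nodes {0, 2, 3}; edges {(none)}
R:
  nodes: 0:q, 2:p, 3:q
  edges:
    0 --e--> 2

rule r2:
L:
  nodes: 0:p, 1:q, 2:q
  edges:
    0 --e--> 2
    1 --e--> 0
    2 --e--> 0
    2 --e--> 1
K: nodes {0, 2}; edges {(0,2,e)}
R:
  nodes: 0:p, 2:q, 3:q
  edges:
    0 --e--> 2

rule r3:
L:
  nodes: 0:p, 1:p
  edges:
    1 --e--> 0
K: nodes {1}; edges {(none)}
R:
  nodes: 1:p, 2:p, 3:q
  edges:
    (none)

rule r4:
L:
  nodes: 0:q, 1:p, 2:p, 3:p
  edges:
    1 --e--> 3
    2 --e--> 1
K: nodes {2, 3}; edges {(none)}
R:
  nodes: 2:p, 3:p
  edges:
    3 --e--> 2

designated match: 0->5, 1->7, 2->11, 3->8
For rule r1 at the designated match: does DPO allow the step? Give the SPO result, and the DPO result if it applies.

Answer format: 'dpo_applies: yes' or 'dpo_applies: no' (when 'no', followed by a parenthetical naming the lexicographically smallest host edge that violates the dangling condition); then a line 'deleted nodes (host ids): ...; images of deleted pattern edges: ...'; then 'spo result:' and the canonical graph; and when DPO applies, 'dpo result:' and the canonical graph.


dpo_applies: no
(the rule deletes node 7, which keeps host edge (7,12,e) outside the match image — the dangling condition fails, DPO blocks; SPO proceeds and side-deletes such edges)
deleted nodes (host ids): 7; images of deleted pattern edges: (11,7,e); (11,8,e)
spo result:
nodes: 0:p, 4:q, 5:q, 8:q, 9:p, 11:p, 12:p
edges: (0,9,e); (4,0,e); (4,8,e); (5,11,e); (9,0,e); (11,0,e); (11,5,e); (12,8,e)


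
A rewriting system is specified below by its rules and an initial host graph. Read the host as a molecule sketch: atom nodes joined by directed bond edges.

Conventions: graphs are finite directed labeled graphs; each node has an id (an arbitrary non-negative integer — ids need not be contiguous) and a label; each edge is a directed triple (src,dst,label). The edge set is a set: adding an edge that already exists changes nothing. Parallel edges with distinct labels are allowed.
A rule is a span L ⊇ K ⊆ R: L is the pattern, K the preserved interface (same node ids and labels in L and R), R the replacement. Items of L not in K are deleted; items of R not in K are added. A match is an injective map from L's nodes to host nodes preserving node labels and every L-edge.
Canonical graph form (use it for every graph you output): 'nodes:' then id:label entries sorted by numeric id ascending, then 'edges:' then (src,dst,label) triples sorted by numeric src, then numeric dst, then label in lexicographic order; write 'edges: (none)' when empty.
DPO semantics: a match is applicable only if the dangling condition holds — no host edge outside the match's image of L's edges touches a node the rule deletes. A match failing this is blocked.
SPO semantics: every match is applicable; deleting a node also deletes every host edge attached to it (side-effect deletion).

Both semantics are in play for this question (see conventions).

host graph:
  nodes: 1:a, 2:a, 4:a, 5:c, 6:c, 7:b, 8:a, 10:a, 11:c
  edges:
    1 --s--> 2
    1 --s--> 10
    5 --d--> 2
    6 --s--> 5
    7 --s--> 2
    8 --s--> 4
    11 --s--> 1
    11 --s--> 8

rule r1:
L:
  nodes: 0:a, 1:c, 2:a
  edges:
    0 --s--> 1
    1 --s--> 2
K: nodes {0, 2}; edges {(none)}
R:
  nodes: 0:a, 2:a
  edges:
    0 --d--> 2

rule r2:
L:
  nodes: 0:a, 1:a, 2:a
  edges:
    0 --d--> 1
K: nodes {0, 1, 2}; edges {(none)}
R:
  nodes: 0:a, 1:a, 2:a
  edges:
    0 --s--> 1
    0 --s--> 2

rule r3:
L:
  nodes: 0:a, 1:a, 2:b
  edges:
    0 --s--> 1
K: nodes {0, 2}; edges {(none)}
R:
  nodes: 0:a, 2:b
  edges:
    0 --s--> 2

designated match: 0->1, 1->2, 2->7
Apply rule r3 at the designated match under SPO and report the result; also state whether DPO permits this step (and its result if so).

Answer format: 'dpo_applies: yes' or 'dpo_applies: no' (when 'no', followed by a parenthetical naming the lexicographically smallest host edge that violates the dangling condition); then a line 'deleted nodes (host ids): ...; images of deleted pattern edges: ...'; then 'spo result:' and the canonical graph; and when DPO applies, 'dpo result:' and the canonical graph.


dpo_applies: no
(the rule deletes node 2, which keeps host edge (5,2,d) outside the match image — the dangling condition fails, DPO blocks; SPO proceeds and side-deletes such edges)
deleted nodes (host ids): 2; images of deleted pattern edges: (1,2,s)
spo result:
nodes: 1:a, 4:a, 5:c, 6:c, 7:b, 8:a, 10:a, 11:c
edges: (1,7,s); (1,10,s); (6,5,s); (8,4,s); (11,1,s); (11,8,s)


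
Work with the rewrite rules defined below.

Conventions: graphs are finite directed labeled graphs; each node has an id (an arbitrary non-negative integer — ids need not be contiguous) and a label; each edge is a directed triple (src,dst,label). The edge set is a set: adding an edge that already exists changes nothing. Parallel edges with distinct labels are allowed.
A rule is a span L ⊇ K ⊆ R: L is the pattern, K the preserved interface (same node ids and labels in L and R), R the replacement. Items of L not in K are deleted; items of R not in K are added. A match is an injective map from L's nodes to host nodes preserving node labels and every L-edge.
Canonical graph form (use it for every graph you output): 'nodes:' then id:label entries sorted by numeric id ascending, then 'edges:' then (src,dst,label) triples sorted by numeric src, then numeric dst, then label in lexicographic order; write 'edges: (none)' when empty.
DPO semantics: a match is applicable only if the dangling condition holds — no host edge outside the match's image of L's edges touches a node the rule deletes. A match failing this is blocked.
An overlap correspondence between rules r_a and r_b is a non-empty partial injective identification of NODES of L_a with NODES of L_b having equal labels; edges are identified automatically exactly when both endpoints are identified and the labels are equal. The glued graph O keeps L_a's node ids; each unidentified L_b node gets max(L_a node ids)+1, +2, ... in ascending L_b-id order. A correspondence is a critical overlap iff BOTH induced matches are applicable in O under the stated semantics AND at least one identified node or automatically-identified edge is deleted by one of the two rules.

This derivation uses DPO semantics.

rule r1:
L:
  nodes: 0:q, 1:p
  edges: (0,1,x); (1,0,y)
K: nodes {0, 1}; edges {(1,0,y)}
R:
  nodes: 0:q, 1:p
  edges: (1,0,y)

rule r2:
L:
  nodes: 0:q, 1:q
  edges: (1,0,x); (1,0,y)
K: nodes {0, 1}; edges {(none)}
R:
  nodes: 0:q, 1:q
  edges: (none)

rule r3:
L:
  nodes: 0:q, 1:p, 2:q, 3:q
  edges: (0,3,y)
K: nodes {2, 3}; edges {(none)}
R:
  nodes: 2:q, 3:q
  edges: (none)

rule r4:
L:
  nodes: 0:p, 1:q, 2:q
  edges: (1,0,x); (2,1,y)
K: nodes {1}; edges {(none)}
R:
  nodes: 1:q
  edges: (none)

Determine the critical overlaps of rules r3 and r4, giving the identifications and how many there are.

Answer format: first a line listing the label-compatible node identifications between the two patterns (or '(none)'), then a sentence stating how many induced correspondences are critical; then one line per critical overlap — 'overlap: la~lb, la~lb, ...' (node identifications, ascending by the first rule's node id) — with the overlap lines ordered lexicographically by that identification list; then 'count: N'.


label-compatible node identifications between L(r3) and L(r4): 0~1, 0~2, 1~0, 2~1, 2~2, 3~1, 3~2
3 of the induced correspondences are critical overlaps of r3 and r4.
overlap: 0~2, 3~1
overlap: 2~2
overlap: 2~2, 3~1
count: 3


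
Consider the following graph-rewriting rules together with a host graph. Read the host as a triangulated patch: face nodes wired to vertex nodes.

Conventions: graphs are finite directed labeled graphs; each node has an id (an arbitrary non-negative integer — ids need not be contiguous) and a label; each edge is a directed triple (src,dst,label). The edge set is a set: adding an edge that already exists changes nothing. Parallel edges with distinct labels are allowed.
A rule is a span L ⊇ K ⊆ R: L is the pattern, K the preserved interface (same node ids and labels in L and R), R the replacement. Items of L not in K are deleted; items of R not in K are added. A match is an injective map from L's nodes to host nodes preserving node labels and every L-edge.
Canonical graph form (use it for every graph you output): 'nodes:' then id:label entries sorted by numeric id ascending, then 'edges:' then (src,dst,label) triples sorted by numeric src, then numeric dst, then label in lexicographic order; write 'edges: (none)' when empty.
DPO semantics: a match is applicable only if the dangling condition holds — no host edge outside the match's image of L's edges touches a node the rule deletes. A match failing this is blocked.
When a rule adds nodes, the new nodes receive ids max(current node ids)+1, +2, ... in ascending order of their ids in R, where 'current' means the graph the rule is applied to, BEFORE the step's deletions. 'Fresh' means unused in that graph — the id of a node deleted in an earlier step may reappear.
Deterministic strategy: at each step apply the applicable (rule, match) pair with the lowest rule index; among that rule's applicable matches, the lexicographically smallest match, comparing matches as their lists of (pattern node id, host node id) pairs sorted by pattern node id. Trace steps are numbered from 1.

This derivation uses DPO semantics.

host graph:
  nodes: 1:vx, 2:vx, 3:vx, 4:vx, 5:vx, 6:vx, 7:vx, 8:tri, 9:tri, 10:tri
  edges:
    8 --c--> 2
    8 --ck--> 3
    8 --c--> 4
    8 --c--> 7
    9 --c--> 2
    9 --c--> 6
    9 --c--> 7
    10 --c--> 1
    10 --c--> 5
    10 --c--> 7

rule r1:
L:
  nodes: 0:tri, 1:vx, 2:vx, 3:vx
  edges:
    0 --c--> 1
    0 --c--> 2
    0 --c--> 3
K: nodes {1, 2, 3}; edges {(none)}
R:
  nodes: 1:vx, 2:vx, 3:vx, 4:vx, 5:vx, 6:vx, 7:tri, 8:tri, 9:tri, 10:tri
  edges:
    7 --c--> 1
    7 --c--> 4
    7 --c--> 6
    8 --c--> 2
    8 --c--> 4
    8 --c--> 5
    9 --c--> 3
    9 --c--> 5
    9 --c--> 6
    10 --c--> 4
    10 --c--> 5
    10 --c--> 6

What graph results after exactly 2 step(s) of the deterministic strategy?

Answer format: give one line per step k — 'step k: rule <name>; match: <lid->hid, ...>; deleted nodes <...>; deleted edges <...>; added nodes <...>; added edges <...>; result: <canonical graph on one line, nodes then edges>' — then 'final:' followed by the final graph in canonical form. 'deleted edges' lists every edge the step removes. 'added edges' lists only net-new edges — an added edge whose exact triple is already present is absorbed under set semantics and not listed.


step 1: rule r1; match: 0->9, 1->2, 2->6, 3->7; deleted nodes 9; deleted edges (9,2,c); (9,6,c); (9,7,c); added nodes 11, 12, 13, 14, 15, 16, 17; added edges (14,2,c); (14,11,c); (14,13,c); (15,6,c); (15,11,c); (15,12,c); (16,7,c); (16,12,c); (16,13,c); (17,11,c); (17,12,c); (17,13,c); result: nodes: 1:vx, 2:vx, 3:vx, 4:vx, 5:vx, 6:vx, 7:vx, 8:tri, 10:tri, 11:vx, 12:vx, 13:vx, 14:tri, 15:tri, 16:tri, 17:tri edges: (8,2,c); (8,3,ck); (8,4,c); (8,7,c); (10,1,c); (10,5,c); (10,7,c); (14,2,c); (14,11,c); (14,13,c); (15,6,c); (15,11,c); (15,12,c); (16,7,c); (16,12,c); (16,13,c); (17,11,c); (17,12,c); (17,13,c)
step 2: rule r1; match: 0->10, 1->1, 2->5, 3->7; deleted nodes 10; deleted edges (10,1,c); (10,5,c); (10,7,c); added nodes 18, 19, 20, 21, 22, 23, 24; added edges (21,1,c); (21,18,c); (21,20,c); (22,5,c); (22,18,c); (22,19,c); (23,7,c); (23,19,c); (23,20,c); (24,18,c); (24,19,c); (24,20,c); result: nodes: 1:vx, 2:vx, 3:vx, 4:vx, 5:vx, 6:vx, 7:vx, 8:tri, 11:vx, 12:vx, 13:vx, 14:tri, 15:tri, 16:tri, 17:tri, 18:vx, 19:vx, 20:vx, 21:tri, 22:tri, 23:tri, 24:tri edges: (8,2,c); (8,3,ck); (8,4,c); (8,7,c); (14,2,c); (14,11,c); (14,13,c); (15,6,c); (15,11,c); (15,12,c); (16,7,c); (16,12,c); (16,13,c); (17,11,c); (17,12,c); (17,13,c); (21,1,c); (21,18,c); (21,20,c); (22,5,c); (22,18,c); (22,19,c); (23,7,c); (23,19,c); (23,20,c); (24,18,c); (24,19,c); (24,20,c)
final:
nodes: 1:vx, 2:vx, 3:vx, 4:vx, 5:vx, 6:vx, 7:vx, 8:tri, 11:vx, 12:vx, 13:vx, 14:tri, 15:tri, 16:tri, 17:tri, 18:vx, 19:vx, 20:vx, 21:tri, 22:tri, 23:tri, 24:tri
edges: (8,2,c); (8,3,ck); (8,4,c); (8,7,c); (14,2,c); (14,11,c); (14,13,c); (15,6,c); (15,11,c); (15,12,c); (16,7,c); (16,12,c); (16,13,c); (17,11,c); (17,12,c); (17,13,c); (21,1,c); (21,18,c); (21,20,c); (22,5,c); (22,18,c); (22,19,c); (23,7,c); (23,19,c); (23,20,c); (24,18,c); (24,19,c); (24,20,c)


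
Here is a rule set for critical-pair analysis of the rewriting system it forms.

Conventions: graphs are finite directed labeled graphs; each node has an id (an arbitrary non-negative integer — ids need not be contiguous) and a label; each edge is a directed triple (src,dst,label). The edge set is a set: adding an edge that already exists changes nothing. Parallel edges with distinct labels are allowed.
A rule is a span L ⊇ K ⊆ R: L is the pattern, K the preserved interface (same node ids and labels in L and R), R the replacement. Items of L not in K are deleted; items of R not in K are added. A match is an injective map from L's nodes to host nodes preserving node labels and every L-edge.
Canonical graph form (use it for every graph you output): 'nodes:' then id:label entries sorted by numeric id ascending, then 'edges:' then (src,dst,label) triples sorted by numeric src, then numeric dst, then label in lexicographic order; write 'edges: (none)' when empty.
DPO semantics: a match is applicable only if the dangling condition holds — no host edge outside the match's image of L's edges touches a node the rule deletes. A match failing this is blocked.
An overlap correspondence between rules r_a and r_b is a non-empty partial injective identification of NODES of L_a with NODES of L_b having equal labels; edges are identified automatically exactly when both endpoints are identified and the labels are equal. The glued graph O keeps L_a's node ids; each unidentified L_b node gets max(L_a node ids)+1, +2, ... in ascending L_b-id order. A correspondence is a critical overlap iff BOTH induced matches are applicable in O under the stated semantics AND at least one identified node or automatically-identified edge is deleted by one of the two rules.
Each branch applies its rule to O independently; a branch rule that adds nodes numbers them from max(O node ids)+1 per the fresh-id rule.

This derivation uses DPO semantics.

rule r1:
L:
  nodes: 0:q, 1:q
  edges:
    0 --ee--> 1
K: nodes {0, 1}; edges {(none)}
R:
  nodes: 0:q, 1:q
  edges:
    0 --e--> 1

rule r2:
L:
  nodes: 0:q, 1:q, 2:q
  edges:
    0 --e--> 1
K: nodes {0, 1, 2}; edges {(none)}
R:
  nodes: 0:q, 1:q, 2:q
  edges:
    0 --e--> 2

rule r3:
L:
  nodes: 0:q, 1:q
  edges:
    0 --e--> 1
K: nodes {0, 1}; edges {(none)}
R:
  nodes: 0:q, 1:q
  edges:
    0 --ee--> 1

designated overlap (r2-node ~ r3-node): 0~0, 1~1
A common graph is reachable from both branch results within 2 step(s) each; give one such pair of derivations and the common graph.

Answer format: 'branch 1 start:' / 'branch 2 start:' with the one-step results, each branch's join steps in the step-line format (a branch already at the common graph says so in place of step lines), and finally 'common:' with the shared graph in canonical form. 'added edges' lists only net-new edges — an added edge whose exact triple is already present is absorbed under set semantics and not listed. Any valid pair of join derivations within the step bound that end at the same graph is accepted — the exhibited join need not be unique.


branch 1 start:
nodes: 0:q, 1:q, 2:q
edges: (0,2,e)
branch 2 start:
nodes: 0:q, 1:q, 2:q
edges: (0,1,ee)
branch 1 step 1: rule r2; match: 0->0, 1->2, 2->1; deleted nodes (none); deleted edges (0,2,e); added nodes (none); added edges (0,1,e); result: nodes: 0:q, 1:q, 2:q edges: (0,1,e)
branch 2 step 1: rule r1; match: 0->0, 1->1; deleted nodes (none); deleted edges (0,1,ee); added nodes (none); added edges (0,1,e); result: nodes: 0:q, 1:q, 2:q edges: (0,1,e)
common:
nodes: 0:q, 1:q, 2:q
edges: (0,1,e)


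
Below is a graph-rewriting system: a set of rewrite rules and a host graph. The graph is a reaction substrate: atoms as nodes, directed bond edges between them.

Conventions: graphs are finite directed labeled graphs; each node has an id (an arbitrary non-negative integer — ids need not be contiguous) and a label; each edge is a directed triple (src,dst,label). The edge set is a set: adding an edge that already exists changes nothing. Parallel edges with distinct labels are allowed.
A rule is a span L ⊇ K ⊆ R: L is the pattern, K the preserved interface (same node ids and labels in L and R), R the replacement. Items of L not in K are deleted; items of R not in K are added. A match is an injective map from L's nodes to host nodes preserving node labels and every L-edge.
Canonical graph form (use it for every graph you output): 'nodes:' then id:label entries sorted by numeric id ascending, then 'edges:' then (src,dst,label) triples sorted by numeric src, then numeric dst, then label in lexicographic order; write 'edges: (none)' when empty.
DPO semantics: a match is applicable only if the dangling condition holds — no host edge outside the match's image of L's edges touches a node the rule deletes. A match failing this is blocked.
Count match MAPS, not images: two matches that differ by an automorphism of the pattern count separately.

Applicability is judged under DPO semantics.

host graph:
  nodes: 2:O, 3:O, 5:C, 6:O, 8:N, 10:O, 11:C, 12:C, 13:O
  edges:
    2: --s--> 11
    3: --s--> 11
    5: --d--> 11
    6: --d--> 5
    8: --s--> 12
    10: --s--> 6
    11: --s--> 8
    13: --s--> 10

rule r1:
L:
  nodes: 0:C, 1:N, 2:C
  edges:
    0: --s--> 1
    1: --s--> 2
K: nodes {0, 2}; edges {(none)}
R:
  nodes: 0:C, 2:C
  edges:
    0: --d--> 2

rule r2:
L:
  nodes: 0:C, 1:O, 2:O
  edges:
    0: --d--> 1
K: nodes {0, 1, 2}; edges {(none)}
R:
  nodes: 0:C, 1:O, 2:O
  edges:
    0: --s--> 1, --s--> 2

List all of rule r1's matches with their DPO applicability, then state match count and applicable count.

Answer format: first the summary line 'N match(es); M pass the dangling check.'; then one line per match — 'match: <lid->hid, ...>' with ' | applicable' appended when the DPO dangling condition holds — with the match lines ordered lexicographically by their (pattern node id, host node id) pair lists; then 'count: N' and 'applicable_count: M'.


1 match(es); 1 pass the dangling check.
match: 0->11, 1->8, 2->12 | applicable
count: 1
applicable_count: 1
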